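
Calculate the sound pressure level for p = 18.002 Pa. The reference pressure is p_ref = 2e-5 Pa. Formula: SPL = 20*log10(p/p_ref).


p / p_ref = 18.002 / 2e-5 = 900100
SPL = 20 * log10(900100) = 119.09 dB


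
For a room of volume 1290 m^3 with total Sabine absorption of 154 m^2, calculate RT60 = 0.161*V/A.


RT60 = 0.161 * 1290 / 154 = 1.3486 s


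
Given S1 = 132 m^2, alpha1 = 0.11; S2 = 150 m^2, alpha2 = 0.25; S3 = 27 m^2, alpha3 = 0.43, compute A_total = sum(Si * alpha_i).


132 * 0.11 = 14.52
150 * 0.25 = 37.5
27 * 0.43 = 11.61
A_total = 14.52 + 37.5 + 11.61 = 63.63 m^2


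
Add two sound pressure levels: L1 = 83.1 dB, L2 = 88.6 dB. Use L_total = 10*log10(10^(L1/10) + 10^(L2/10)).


10^(83.1/10) = 2.04174e+08
10^(88.6/10) = 7.24436e+08
Sum = 2.04174e+08 + 7.24436e+08 = 9.2861e+08
L_total = 10*log10(9.2861e+08) = 89.678 dB


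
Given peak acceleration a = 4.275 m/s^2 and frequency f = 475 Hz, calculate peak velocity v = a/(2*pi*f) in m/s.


omega = 2*pi*f = 2*pi*475 = 2984.51 rad/s
v = a / omega = 4.275 / 2984.51 = 0.0014324 m/s


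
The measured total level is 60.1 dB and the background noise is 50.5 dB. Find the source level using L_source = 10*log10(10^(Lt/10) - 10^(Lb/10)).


10^(60.1/10) = 1.02329e+06
10^(50.5/10) = 112202
Difference = 1.02329e+06 - 112202 = 911088
L_source = 10*log10(911088) = 59.596 dB


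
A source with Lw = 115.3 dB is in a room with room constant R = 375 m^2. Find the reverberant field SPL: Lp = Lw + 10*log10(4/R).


4/R = 4/375 = 0.0106667
Lp = 115.3 + 10*log10(0.0106667) = 95.58 dB


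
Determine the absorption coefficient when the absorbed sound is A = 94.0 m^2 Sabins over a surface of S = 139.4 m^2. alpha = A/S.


Absorption coefficient = absorbed power / incident power
alpha = A / S = 94.0 / 139.4 = 0.67432


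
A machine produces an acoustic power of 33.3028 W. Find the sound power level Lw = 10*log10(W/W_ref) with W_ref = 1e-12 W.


W / W_ref = 33.3028 / 1e-12 = 3.33028e+13
Lw = 10 * log10(3.33028e+13) = 135.22 dB


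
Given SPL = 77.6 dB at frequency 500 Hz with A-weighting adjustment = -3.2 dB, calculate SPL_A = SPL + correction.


A-weighting table: 500 Hz -> -3.2 dB correction
SPL_A = SPL + correction = 77.6 + (-3.2) = 74.4 dBA


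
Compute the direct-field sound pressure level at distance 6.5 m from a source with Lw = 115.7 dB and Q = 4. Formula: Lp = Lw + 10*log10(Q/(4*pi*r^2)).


4*pi*r^2 = 4*pi*6.5^2 = 530.929 m^2
Q / (4*pi*r^2) = 4 / 530.929 = 0.00753396
Lp = 115.7 + 10*log10(0.00753396) = 94.47 dB


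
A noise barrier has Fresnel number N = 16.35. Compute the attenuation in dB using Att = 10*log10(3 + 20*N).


3 + 20*N = 3 + 20*16.35 = 330
Att = 10*log10(330) = 25.185 dB


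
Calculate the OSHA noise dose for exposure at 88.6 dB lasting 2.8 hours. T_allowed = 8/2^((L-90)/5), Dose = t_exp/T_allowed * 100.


T_allowed = 8 / 2^((88.6 - 90)/5) = 9.71356 hr
Dose = 2.8 / 9.71356 * 100 = 28.826 %


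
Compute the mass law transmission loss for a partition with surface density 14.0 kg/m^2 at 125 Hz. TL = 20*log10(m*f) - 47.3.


m * f = 14.0 * 125 = 1750
20*log10(1750) = 64.8608 dB
TL = 64.8608 - 47.3 = 17.561 dB


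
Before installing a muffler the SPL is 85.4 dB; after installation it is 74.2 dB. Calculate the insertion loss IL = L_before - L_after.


Insertion loss = SPL without muffler - SPL with muffler
IL = 85.4 - 74.2 = 11.2 dB


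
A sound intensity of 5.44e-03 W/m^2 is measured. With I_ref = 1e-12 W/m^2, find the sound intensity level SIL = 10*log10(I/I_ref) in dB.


I / I_ref = 5.44e-03 / 1e-12 = 5.44e+09
SIL = 10 * log10(5.44e+09) = 97.356 dB


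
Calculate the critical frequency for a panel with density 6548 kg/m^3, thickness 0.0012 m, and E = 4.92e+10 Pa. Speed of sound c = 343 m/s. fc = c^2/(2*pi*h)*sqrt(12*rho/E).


12*rho/E = 12*6548/4.92e+10 = 1.59707e-06
sqrt(12*rho/E) = sqrt(1.59707e-06) = 0.00126375
c^2/(2*pi*h) = 343^2/(2*pi*0.0012) = 1.56037e+07
fc = 1.56037e+07 * 0.00126375 = 19719 Hz


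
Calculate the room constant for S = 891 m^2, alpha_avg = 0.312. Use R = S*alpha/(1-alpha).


R = 891 * 0.312 / (1 - 0.312) = 404.06 m^2


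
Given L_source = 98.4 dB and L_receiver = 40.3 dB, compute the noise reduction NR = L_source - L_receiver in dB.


NR = L_source - L_receiver (difference between source and receiving room levels)
NR = 98.4 - 40.3 = 58.1 dB


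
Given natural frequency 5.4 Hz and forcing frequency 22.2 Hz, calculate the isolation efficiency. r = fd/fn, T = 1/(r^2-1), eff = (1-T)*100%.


r = 22.2 / 5.4 = 4.11111
r^2 - 1 = 4.11111^2 - 1 = 15.9012
T = 1/15.9012 = 0.0628883
Efficiency = (1 - 0.0628883)*100 = 93.711 %


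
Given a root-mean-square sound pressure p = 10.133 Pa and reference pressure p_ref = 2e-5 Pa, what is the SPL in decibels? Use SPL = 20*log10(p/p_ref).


p / p_ref = 10.133 / 2e-5 = 506650
SPL = 20 * log10(506650) = 114.09 dB


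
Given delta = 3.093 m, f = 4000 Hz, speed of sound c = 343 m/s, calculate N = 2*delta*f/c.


N = 2*delta*f/c = 2*delta/lambda, where lambda = c/f
lambda = 343 / 4000 = 0.08575 m
N = 2 * 3.093 / 0.08575 = 72.14


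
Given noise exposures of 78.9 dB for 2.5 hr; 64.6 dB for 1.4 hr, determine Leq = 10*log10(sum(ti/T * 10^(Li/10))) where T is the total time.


T_total = 2.5 + 1.4 = 3.9 hr
(2.5/3.9) * 10^(78.9/10) = 4.97594e+07
(1.4/3.9) * 10^(64.6/10) = 1.03529e+06
Sum = 4.97594e+07 + 1.03529e+06 = 5.07947e+07
Leq = 10*log10(5.07947e+07) = 77.058 dB


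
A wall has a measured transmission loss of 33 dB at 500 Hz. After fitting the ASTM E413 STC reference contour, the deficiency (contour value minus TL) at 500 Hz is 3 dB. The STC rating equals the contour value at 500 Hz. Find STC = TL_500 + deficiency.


By ASTM E413, STC = value of the fitted reference contour at 500 Hz.
Contour value at 500 Hz = TL_500 + deficiency = 33 + 3 = 36
STC = 36


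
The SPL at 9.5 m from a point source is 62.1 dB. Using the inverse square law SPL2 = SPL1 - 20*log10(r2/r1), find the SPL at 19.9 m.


r2/r1 = 19.9/9.5 = 2.09474
Correction = 20*log10(2.09474) = 6.4226 dB
SPL2 = 62.1 - 6.4226 = 55.677 dB


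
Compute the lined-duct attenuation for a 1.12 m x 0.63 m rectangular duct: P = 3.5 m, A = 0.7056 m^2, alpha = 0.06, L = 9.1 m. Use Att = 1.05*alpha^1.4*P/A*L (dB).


alpha^1.4 = 0.06^1.4 = 0.0194721
Attenuation rate = 1.05 * alpha^1.4 * P / A
= 1.05 * 0.0194721 * 3.5 / 0.7056 = 0.101417 dB/m
Total Att = 0.101417 * 9.1 = 0.92289 dB


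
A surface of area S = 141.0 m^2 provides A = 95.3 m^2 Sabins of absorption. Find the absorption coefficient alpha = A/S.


Absorption coefficient = absorbed power / incident power
alpha = A / S = 95.3 / 141.0 = 0.67589


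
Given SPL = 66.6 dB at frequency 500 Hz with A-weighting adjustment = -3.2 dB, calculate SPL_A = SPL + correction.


A-weighting table: 500 Hz -> -3.2 dB correction
SPL_A = SPL + correction = 66.6 + (-3.2) = 63.4 dBA


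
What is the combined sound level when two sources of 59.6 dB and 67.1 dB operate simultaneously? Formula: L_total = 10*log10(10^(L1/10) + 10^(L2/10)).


10^(59.6/10) = 912011
10^(67.1/10) = 5.12861e+06
Sum = 912011 + 5.12861e+06 = 6.04062e+06
L_total = 10*log10(6.04062e+06) = 67.811 dB


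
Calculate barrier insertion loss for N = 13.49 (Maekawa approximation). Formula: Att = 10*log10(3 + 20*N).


3 + 20*N = 3 + 20*13.49 = 272.8
Att = 10*log10(272.8) = 24.358 dB


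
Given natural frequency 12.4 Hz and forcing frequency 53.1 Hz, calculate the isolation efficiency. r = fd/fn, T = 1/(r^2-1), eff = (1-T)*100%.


r = 53.1 / 12.4 = 4.28226
r^2 - 1 = 4.28226^2 - 1 = 17.3378
T = 1/17.3378 = 0.0576774
Efficiency = (1 - 0.0576774)*100 = 94.232 %


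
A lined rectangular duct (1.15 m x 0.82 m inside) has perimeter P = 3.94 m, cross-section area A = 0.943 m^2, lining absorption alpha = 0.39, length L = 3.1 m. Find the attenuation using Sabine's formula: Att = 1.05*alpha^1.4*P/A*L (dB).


alpha^1.4 = 0.39^1.4 = 0.267603
Attenuation rate = 1.05 * alpha^1.4 * P / A
= 1.05 * 0.267603 * 3.94 / 0.943 = 1.17399 dB/m
Total Att = 1.17399 * 3.1 = 3.6394 dB


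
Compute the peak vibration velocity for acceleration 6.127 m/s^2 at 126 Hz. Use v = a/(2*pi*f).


omega = 2*pi*f = 2*pi*126 = 791.681 rad/s
v = a / omega = 6.127 / 791.681 = 0.0077392 m/s


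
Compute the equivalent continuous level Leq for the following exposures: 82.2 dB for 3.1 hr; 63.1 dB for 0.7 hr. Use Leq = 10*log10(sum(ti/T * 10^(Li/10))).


T_total = 3.1 + 0.7 = 3.8 hr
(3.1/3.8) * 10^(82.2/10) = 1.35387e+08
(0.7/3.8) * 10^(63.1/10) = 376110
Sum = 1.35387e+08 + 376110 = 1.35763e+08
Leq = 10*log10(1.35763e+08) = 81.328 dB


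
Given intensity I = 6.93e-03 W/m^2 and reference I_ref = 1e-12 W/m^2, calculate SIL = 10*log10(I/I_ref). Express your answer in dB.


I / I_ref = 6.93e-03 / 1e-12 = 6.93e+09
SIL = 10 * log10(6.93e+09) = 98.407 dB


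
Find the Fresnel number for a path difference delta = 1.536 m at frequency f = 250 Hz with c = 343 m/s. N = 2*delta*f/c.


N = 2*delta*f/c = 2*delta/lambda, where lambda = c/f
lambda = 343 / 250 = 1.372 m
N = 2 * 1.536 / 1.372 = 2.2391


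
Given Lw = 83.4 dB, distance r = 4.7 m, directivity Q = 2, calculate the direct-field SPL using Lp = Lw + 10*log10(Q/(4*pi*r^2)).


4*pi*r^2 = 4*pi*4.7^2 = 277.591 m^2
Q / (4*pi*r^2) = 2 / 277.591 = 0.00720484
Lp = 83.4 + 10*log10(0.00720484) = 61.976 dB


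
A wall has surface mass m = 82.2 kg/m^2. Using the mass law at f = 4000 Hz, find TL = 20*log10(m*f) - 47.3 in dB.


m * f = 82.2 * 4000 = 328800
20*log10(328800) = 110.339 dB
TL = 110.339 - 47.3 = 63.039 dB


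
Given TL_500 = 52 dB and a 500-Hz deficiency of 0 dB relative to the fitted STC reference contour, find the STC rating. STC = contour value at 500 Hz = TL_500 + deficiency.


By ASTM E413, STC = value of the fitted reference contour at 500 Hz.
Contour value at 500 Hz = TL_500 + deficiency = 52 + 0 = 52
STC = 52


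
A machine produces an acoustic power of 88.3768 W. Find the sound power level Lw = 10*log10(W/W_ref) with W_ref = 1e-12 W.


W / W_ref = 88.3768 / 1e-12 = 8.83768e+13
Lw = 10 * log10(8.83768e+13) = 139.46 dB


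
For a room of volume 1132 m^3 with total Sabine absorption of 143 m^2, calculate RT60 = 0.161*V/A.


RT60 = 0.161 * 1132 / 143 = 1.2745 s


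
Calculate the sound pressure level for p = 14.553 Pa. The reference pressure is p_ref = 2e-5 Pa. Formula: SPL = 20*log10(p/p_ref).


p / p_ref = 14.553 / 2e-5 = 727650
SPL = 20 * log10(727650) = 117.24 dB


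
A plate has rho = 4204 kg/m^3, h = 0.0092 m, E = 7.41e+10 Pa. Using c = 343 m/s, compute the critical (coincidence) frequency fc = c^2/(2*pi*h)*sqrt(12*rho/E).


12*rho/E = 12*4204/7.41e+10 = 6.8081e-07
sqrt(12*rho/E) = sqrt(6.8081e-07) = 0.000825112
c^2/(2*pi*h) = 343^2/(2*pi*0.0092) = 2.03526e+06
fc = 2.03526e+06 * 0.000825112 = 1679.3 Hz


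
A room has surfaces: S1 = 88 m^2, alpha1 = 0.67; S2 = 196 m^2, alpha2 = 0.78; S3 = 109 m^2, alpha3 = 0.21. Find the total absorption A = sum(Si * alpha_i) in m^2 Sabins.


88 * 0.67 = 58.96
196 * 0.78 = 152.88
109 * 0.21 = 22.89
A_total = 58.96 + 152.88 + 22.89 = 234.73 m^2


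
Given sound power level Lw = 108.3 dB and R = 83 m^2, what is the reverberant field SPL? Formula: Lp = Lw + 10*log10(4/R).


4/R = 4/83 = 0.0481928
Lp = 108.3 + 10*log10(0.0481928) = 95.13 dB


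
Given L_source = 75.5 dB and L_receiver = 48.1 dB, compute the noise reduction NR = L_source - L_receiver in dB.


NR = L_source - L_receiver (difference between source and receiving room levels)
NR = 75.5 - 48.1 = 27.4 dB


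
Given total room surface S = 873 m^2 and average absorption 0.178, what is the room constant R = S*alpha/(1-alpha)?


R = 873 * 0.178 / (1 - 0.178) = 189.04 m^2


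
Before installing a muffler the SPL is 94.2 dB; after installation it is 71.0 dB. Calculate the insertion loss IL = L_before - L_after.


Insertion loss = SPL without muffler - SPL with muffler
IL = 94.2 - 71.0 = 23.2 dB


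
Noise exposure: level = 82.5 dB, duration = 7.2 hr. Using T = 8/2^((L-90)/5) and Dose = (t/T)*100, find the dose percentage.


T_allowed = 8 / 2^((82.5 - 90)/5) = 22.6274 hr
Dose = 7.2 / 22.6274 * 100 = 31.82 %


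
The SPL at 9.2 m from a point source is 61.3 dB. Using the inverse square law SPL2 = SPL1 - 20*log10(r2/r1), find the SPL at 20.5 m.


r2/r1 = 20.5/9.2 = 2.22826
Correction = 20*log10(2.22826) = 6.95932 dB
SPL2 = 61.3 - 6.95932 = 54.341 dB


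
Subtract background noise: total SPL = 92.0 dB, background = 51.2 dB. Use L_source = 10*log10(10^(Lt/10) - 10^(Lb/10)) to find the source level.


10^(92.0/10) = 1.58489e+09
10^(51.2/10) = 131826
Difference = 1.58489e+09 - 131826 = 1.58476e+09
L_source = 10*log10(1.58476e+09) = 92 dB


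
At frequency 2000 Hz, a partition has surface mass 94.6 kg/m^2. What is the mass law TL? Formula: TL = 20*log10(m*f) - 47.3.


m * f = 94.6 * 2000 = 189200
20*log10(189200) = 105.538 dB
TL = 105.538 - 47.3 = 58.238 dB


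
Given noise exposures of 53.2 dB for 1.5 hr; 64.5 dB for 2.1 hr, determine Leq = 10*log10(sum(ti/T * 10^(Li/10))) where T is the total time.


T_total = 1.5 + 2.1 = 3.6 hr
(1.5/3.6) * 10^(53.2/10) = 87054
(2.1/3.6) * 10^(64.5/10) = 1.64406e+06
Sum = 87054 + 1.64406e+06 = 1.73111e+06
Leq = 10*log10(1.73111e+06) = 62.383 dB


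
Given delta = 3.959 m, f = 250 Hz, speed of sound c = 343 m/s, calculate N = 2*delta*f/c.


N = 2*delta*f/c = 2*delta/lambda, where lambda = c/f
lambda = 343 / 250 = 1.372 m
N = 2 * 3.959 / 1.372 = 5.7711


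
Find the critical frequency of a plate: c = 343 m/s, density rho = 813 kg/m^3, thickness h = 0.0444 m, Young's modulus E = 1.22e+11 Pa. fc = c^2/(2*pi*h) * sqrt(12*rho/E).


12*rho/E = 12*813/1.22e+11 = 7.99672e-08
sqrt(12*rho/E) = sqrt(7.99672e-08) = 0.000282785
c^2/(2*pi*h) = 343^2/(2*pi*0.0444) = 421721
fc = 421721 * 0.000282785 = 119.26 Hz


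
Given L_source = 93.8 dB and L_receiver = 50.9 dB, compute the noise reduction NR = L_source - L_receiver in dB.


NR = L_source - L_receiver (difference between source and receiving room levels)
NR = 93.8 - 50.9 = 42.9 dB


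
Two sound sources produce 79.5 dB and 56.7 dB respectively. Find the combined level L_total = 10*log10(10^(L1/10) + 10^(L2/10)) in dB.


10^(79.5/10) = 8.91251e+07
10^(56.7/10) = 467735
Sum = 8.91251e+07 + 467735 = 8.95928e+07
L_total = 10*log10(8.95928e+07) = 79.523 dB


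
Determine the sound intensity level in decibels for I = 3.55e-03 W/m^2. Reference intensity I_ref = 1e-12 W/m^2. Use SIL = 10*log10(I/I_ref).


I / I_ref = 3.55e-03 / 1e-12 = 3.55e+09
SIL = 10 * log10(3.55e+09) = 95.502 dB


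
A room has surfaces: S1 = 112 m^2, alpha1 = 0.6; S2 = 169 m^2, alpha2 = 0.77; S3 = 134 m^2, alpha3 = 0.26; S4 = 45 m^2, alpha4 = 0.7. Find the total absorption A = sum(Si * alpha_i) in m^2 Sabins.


112 * 0.6 = 67.2
169 * 0.77 = 130.13
134 * 0.26 = 34.84
45 * 0.7 = 31.5
A_total = 67.2 + 130.13 + 34.84 + 31.5 = 263.67 m^2


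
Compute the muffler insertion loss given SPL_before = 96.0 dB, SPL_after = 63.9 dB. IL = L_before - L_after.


Insertion loss = SPL without muffler - SPL with muffler
IL = 96.0 - 63.9 = 32.1 dB


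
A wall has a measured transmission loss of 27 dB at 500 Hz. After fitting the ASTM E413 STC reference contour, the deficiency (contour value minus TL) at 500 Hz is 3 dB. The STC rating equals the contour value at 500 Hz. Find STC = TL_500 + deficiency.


By ASTM E413, STC = value of the fitted reference contour at 500 Hz.
Contour value at 500 Hz = TL_500 + deficiency = 27 + 3 = 30
STC = 30


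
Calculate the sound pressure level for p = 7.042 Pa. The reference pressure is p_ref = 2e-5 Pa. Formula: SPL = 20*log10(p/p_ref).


p / p_ref = 7.042 / 2e-5 = 352100
SPL = 20 * log10(352100) = 110.93 dB


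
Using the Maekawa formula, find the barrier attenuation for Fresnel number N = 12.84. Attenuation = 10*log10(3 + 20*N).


3 + 20*N = 3 + 20*12.84 = 259.8
Att = 10*log10(259.8) = 24.146 dB


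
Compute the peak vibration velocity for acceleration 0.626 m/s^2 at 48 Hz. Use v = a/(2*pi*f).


omega = 2*pi*f = 2*pi*48 = 301.593 rad/s
v = a / omega = 0.626 / 301.593 = 0.0020756 m/s


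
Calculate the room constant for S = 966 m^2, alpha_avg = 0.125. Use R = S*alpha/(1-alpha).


R = 966 * 0.125 / (1 - 0.125) = 138 m^2


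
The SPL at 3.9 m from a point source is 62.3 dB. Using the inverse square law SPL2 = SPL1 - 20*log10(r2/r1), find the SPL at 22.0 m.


r2/r1 = 22.0/3.9 = 5.64103
Correction = 20*log10(5.64103) = 15.0272 dB
SPL2 = 62.3 - 15.0272 = 47.273 dB


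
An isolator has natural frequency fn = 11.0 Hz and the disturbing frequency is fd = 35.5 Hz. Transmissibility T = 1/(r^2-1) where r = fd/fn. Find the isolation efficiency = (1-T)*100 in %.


r = 35.5 / 11.0 = 3.22727
r^2 - 1 = 3.22727^2 - 1 = 9.41527
T = 1/9.41527 = 0.10621
Efficiency = (1 - 0.10621)*100 = 89.379 %


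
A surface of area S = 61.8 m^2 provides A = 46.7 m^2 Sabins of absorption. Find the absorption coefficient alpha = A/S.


Absorption coefficient = absorbed power / incident power
alpha = A / S = 46.7 / 61.8 = 0.75566


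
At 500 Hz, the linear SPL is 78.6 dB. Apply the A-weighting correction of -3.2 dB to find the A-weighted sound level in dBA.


A-weighting table: 500 Hz -> -3.2 dB correction
SPL_A = SPL + correction = 78.6 + (-3.2) = 75.4 dBA


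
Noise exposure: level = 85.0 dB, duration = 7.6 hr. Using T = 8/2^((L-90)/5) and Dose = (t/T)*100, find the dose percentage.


T_allowed = 8 / 2^((85.0 - 90)/5) = 16 hr
Dose = 7.6 / 16 * 100 = 47.5 %


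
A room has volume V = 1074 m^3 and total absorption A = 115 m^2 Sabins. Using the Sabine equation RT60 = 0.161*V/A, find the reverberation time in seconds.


RT60 = 0.161 * 1074 / 115 = 1.5036 s


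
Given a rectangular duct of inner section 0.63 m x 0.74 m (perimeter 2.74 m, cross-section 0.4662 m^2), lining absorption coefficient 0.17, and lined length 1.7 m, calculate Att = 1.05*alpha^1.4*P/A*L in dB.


alpha^1.4 = 0.17^1.4 = 0.0836813
Attenuation rate = 1.05 * alpha^1.4 * P / A
= 1.05 * 0.0836813 * 2.74 / 0.4662 = 0.516412 dB/m
Total Att = 0.516412 * 1.7 = 0.8779 dB


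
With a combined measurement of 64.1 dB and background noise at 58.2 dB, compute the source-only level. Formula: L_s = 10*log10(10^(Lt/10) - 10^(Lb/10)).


10^(64.1/10) = 2.5704e+06
10^(58.2/10) = 660693
Difference = 2.5704e+06 - 660693 = 1.90971e+06
L_source = 10*log10(1.90971e+06) = 62.81 dB


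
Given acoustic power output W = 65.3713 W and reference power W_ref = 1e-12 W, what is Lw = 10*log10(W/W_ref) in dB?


W / W_ref = 65.3713 / 1e-12 = 6.53713e+13
Lw = 10 * log10(6.53713e+13) = 138.15 dB


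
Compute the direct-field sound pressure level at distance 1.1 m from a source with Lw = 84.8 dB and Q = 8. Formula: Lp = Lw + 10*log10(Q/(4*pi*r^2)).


4*pi*r^2 = 4*pi*1.1^2 = 15.2053 m^2
Q / (4*pi*r^2) = 8 / 15.2053 = 0.526132
Lp = 84.8 + 10*log10(0.526132) = 82.011 dB


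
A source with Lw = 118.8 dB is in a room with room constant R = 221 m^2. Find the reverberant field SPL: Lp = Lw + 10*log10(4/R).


4/R = 4/221 = 0.0180995
Lp = 118.8 + 10*log10(0.0180995) = 101.38 dB


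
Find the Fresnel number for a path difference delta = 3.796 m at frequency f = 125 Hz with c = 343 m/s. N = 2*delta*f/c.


N = 2*delta*f/c = 2*delta/lambda, where lambda = c/f
lambda = 343 / 125 = 2.744 m
N = 2 * 3.796 / 2.744 = 2.7668


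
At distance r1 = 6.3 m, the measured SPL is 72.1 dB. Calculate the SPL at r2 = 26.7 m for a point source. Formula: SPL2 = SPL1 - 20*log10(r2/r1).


r2/r1 = 26.7/6.3 = 4.2381
Correction = 20*log10(4.2381) = 12.5434 dB
SPL2 = 72.1 - 12.5434 = 59.557 dB


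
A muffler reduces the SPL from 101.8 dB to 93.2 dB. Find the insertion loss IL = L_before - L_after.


Insertion loss = SPL without muffler - SPL with muffler
IL = 101.8 - 93.2 = 8.6 dB


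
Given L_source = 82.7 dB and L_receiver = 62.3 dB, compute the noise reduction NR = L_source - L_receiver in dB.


NR = L_source - L_receiver (difference between source and receiving room levels)
NR = 82.7 - 62.3 = 20.4 dB


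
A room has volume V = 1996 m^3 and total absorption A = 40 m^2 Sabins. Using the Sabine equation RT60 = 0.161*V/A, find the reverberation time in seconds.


RT60 = 0.161 * 1996 / 40 = 8.0339 s


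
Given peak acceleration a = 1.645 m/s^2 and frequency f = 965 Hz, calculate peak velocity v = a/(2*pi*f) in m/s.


omega = 2*pi*f = 2*pi*965 = 6063.27 rad/s
v = a / omega = 1.645 / 6063.27 = 0.00027131 m/s


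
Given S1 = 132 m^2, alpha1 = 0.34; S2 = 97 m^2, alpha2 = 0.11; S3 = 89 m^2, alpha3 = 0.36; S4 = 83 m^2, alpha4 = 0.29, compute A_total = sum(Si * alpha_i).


132 * 0.34 = 44.88
97 * 0.11 = 10.67
89 * 0.36 = 32.04
83 * 0.29 = 24.07
A_total = 44.88 + 10.67 + 32.04 + 24.07 = 111.66 m^2


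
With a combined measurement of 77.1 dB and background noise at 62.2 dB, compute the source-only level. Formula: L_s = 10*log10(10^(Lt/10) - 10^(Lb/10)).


10^(77.1/10) = 5.12861e+07
10^(62.2/10) = 1.65959e+06
Difference = 5.12861e+07 - 1.65959e+06 = 4.96265e+07
L_source = 10*log10(4.96265e+07) = 76.957 dB


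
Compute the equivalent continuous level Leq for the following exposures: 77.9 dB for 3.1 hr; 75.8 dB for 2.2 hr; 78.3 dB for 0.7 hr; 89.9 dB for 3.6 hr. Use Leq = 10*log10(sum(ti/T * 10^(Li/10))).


T_total = 3.1 + 2.2 + 0.7 + 3.6 = 9.6 hr
(3.1/9.6) * 10^(77.9/10) = 1.99109e+07
(2.2/9.6) * 10^(75.8/10) = 8.71267e+06
(0.7/9.6) * 10^(78.3/10) = 4.92977e+06
(3.6/9.6) * 10^(89.9/10) = 3.66464e+08
Sum = 1.99109e+07 + 8.71267e+06 + 4.92977e+06 + 3.66464e+08 = 4.00017e+08
Leq = 10*log10(4.00017e+08) = 86.021 dB


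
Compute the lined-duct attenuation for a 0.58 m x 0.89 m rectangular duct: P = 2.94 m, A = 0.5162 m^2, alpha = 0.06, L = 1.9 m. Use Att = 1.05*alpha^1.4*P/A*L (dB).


alpha^1.4 = 0.06^1.4 = 0.0194721
Attenuation rate = 1.05 * alpha^1.4 * P / A
= 1.05 * 0.0194721 * 2.94 / 0.5162 = 0.116448 dB/m
Total Att = 0.116448 * 1.9 = 0.22125 dB


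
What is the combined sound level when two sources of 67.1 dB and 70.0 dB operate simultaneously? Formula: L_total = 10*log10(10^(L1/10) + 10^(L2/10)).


10^(67.1/10) = 5.12861e+06
10^(70.0/10) = 1e+07
Sum = 5.12861e+06 + 1e+07 = 1.51286e+07
L_total = 10*log10(1.51286e+07) = 71.798 dB


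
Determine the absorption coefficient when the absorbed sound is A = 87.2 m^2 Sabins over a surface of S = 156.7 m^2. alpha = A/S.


Absorption coefficient = absorbed power / incident power
alpha = A / S = 87.2 / 156.7 = 0.55648


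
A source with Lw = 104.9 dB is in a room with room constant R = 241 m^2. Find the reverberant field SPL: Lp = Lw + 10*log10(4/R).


4/R = 4/241 = 0.0165975
Lp = 104.9 + 10*log10(0.0165975) = 87.1 dB


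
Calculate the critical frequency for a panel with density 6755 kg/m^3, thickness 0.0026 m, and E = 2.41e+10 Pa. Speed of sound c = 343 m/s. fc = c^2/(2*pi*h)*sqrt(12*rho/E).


12*rho/E = 12*6755/2.41e+10 = 3.36349e-06
sqrt(12*rho/E) = sqrt(3.36349e-06) = 0.00183398
c^2/(2*pi*h) = 343^2/(2*pi*0.0026) = 7.2017e+06
fc = 7.2017e+06 * 0.00183398 = 13208 Hz


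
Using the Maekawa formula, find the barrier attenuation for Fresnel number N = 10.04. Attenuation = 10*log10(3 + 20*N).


3 + 20*N = 3 + 20*10.04 = 203.8
Att = 10*log10(203.8) = 23.092 dB


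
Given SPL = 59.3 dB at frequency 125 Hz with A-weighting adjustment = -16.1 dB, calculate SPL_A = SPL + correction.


A-weighting table: 125 Hz -> -16.1 dB correction
SPL_A = SPL + correction = 59.3 + (-16.1) = 43.2 dBA


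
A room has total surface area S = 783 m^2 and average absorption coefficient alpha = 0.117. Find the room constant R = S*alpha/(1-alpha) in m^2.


R = 783 * 0.117 / (1 - 0.117) = 103.75 m^2


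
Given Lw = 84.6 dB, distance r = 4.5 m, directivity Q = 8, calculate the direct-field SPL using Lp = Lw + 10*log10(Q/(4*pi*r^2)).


4*pi*r^2 = 4*pi*4.5^2 = 254.469 m^2
Q / (4*pi*r^2) = 8 / 254.469 = 0.031438
Lp = 84.6 + 10*log10(0.031438) = 69.575 dB


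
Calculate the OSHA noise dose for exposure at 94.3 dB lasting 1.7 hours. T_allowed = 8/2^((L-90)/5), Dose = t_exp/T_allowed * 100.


T_allowed = 8 / 2^((94.3 - 90)/5) = 4.40762 hr
Dose = 1.7 / 4.40762 * 100 = 38.57 %


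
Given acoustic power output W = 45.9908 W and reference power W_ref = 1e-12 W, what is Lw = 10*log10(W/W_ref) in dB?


W / W_ref = 45.9908 / 1e-12 = 4.59908e+13
Lw = 10 * log10(4.59908e+13) = 136.63 dB


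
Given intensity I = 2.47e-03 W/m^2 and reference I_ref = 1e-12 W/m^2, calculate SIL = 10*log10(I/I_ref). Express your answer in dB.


I / I_ref = 2.47e-03 / 1e-12 = 2.47e+09
SIL = 10 * log10(2.47e+09) = 93.927 dB


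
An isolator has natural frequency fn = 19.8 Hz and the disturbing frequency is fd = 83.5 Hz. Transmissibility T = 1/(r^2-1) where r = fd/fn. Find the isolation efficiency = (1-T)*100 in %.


r = 83.5 / 19.8 = 4.21717
r^2 - 1 = 4.21717^2 - 1 = 16.7845
T = 1/16.7845 = 0.0595788
Efficiency = (1 - 0.0595788)*100 = 94.042 %


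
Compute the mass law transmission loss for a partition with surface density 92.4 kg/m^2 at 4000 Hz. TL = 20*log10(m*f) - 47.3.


m * f = 92.4 * 4000 = 369600
20*log10(369600) = 111.355 dB
TL = 111.355 - 47.3 = 64.055 dB


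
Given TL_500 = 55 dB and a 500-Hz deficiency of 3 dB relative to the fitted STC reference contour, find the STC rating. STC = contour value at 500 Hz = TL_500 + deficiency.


By ASTM E413, STC = value of the fitted reference contour at 500 Hz.
Contour value at 500 Hz = TL_500 + deficiency = 55 + 3 = 58
STC = 58


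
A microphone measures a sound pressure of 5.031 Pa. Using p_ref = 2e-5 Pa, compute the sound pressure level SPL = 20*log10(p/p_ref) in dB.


p / p_ref = 5.031 / 2e-5 = 251550
SPL = 20 * log10(251550) = 108.01 dB


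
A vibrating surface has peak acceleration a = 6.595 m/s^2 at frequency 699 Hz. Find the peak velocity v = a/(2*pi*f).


omega = 2*pi*f = 2*pi*699 = 4391.95 rad/s
v = a / omega = 6.595 / 4391.95 = 0.0015016 m/s


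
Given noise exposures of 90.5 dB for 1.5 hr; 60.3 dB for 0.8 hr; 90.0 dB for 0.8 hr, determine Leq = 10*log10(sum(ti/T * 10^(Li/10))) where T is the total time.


T_total = 1.5 + 0.8 + 0.8 = 3.1 hr
(1.5/3.1) * 10^(90.5/10) = 5.42912e+08
(0.8/3.1) * 10^(60.3/10) = 276521
(0.8/3.1) * 10^(90.0/10) = 2.58065e+08
Sum = 5.42912e+08 + 276521 + 2.58065e+08 = 8.01254e+08
Leq = 10*log10(8.01254e+08) = 89.038 dB


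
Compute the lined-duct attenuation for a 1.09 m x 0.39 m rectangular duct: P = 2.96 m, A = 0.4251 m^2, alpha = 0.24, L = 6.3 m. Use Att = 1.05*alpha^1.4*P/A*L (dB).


alpha^1.4 = 0.24^1.4 = 0.135611
Attenuation rate = 1.05 * alpha^1.4 * P / A
= 1.05 * 0.135611 * 2.96 / 0.4251 = 0.991482 dB/m
Total Att = 0.991482 * 6.3 = 6.2463 dB


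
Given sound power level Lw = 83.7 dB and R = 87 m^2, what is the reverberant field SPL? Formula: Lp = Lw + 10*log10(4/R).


4/R = 4/87 = 0.045977
Lp = 83.7 + 10*log10(0.045977) = 70.325 dB


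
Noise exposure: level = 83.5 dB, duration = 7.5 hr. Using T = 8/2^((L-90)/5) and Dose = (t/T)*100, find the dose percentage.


T_allowed = 8 / 2^((83.5 - 90)/5) = 19.6983 hr
Dose = 7.5 / 19.6983 * 100 = 38.074 %


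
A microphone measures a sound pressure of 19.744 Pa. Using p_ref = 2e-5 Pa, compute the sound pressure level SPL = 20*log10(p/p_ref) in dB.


p / p_ref = 19.744 / 2e-5 = 987200
SPL = 20 * log10(987200) = 119.89 dB


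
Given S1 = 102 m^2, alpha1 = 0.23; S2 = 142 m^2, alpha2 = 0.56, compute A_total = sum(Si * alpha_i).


102 * 0.23 = 23.46
142 * 0.56 = 79.52
A_total = 23.46 + 79.52 = 102.98 m^2


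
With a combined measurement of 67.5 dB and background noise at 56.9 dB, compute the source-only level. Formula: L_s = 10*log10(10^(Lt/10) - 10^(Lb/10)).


10^(67.5/10) = 5.62341e+06
10^(56.9/10) = 489779
Difference = 5.62341e+06 - 489779 = 5.13363e+06
L_source = 10*log10(5.13363e+06) = 67.104 dB


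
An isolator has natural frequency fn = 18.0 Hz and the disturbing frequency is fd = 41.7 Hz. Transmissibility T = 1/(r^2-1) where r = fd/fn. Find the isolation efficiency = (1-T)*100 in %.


r = 41.7 / 18.0 = 2.31667
r^2 - 1 = 2.31667^2 - 1 = 4.36696
T = 1/4.36696 = 0.228992
Efficiency = (1 - 0.228992)*100 = 77.101 %


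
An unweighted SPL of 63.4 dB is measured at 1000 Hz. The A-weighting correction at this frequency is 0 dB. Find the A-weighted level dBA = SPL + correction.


A-weighting table: 1000 Hz -> 0 dB correction
SPL_A = SPL + correction = 63.4 + (0) = 63.4 dBA


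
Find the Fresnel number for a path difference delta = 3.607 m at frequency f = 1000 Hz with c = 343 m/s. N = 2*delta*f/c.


N = 2*delta*f/c = 2*delta/lambda, where lambda = c/f
lambda = 343 / 1000 = 0.343 m
N = 2 * 3.607 / 0.343 = 21.032


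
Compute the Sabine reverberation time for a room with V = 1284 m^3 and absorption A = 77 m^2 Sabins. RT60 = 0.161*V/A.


RT60 = 0.161 * 1284 / 77 = 2.6847 s


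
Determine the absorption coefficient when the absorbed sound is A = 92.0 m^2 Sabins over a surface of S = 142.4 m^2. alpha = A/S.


Absorption coefficient = absorbed power / incident power
alpha = A / S = 92.0 / 142.4 = 0.64607


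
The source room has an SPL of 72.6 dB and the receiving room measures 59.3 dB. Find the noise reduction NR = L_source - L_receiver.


NR = L_source - L_receiver (difference between source and receiving room levels)
NR = 72.6 - 59.3 = 13.3 dB


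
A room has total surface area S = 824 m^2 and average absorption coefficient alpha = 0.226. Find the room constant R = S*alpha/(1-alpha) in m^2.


R = 824 * 0.226 / (1 - 0.226) = 240.6 m^2


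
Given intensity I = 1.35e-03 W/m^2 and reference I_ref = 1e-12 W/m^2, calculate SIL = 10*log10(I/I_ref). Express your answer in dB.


I / I_ref = 1.35e-03 / 1e-12 = 1.35e+09
SIL = 10 * log10(1.35e+09) = 91.303 dB


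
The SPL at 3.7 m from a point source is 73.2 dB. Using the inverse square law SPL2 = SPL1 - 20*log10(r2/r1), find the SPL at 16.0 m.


r2/r1 = 16.0/3.7 = 4.32432
Correction = 20*log10(4.32432) = 12.7184 dB
SPL2 = 73.2 - 12.7184 = 60.482 dB


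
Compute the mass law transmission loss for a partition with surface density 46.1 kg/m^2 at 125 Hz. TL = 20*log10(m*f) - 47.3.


m * f = 46.1 * 125 = 5762.5
20*log10(5762.5) = 75.2122 dB
TL = 75.2122 - 47.3 = 27.912 dB


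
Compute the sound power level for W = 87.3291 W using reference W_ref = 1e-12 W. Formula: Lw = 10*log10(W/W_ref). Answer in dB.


W / W_ref = 87.3291 / 1e-12 = 8.73291e+13
Lw = 10 * log10(8.73291e+13) = 139.41 dB


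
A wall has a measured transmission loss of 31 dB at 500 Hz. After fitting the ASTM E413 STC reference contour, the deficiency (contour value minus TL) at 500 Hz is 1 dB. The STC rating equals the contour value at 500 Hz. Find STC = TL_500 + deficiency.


By ASTM E413, STC = value of the fitted reference contour at 500 Hz.
Contour value at 500 Hz = TL_500 + deficiency = 31 + 1 = 32
STC = 32


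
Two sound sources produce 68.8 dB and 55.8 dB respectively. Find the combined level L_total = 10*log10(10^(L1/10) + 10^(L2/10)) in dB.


10^(68.8/10) = 7.58578e+06
10^(55.8/10) = 380189
Sum = 7.58578e+06 + 380189 = 7.96597e+06
L_total = 10*log10(7.96597e+06) = 69.012 dB


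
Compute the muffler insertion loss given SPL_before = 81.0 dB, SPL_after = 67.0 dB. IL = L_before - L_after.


Insertion loss = SPL without muffler - SPL with muffler
IL = 81.0 - 67.0 = 14 dB


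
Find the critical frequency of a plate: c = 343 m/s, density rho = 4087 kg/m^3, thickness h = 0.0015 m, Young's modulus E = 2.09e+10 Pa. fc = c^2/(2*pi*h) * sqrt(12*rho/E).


12*rho/E = 12*4087/2.09e+10 = 2.3466e-06
sqrt(12*rho/E) = sqrt(2.3466e-06) = 0.00153186
c^2/(2*pi*h) = 343^2/(2*pi*0.0015) = 1.24829e+07
fc = 1.24829e+07 * 0.00153186 = 19122 Hz


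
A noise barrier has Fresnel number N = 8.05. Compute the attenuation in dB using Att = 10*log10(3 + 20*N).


3 + 20*N = 3 + 20*8.05 = 164
Att = 10*log10(164) = 22.148 dB


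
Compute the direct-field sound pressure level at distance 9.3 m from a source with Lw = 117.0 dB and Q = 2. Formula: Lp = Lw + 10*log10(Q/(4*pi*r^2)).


4*pi*r^2 = 4*pi*9.3^2 = 1086.87 m^2
Q / (4*pi*r^2) = 2 / 1086.87 = 0.00184015
Lp = 117.0 + 10*log10(0.00184015) = 89.649 dB


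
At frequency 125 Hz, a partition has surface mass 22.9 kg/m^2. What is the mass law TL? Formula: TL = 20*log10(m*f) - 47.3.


m * f = 22.9 * 125 = 2862.5
20*log10(2862.5) = 69.1349 dB
TL = 69.1349 - 47.3 = 21.835 dB


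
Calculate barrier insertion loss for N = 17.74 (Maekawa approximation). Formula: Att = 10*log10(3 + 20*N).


3 + 20*N = 3 + 20*17.74 = 357.8
Att = 10*log10(357.8) = 25.536 dB


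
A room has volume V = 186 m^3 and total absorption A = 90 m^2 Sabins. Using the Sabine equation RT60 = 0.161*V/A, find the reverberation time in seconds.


RT60 = 0.161 * 186 / 90 = 0.33273 s


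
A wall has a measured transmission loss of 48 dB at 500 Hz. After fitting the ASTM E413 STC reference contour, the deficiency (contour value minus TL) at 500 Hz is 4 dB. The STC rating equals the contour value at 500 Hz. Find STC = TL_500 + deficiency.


By ASTM E413, STC = value of the fitted reference contour at 500 Hz.
Contour value at 500 Hz = TL_500 + deficiency = 48 + 4 = 52
STC = 52


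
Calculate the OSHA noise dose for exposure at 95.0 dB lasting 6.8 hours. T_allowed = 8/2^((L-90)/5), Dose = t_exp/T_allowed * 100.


T_allowed = 8 / 2^((95.0 - 90)/5) = 4 hr
Dose = 6.8 / 4 * 100 = 170 %


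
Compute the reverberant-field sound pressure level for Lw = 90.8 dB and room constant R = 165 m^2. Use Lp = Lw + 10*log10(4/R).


4/R = 4/165 = 0.0242424
Lp = 90.8 + 10*log10(0.0242424) = 74.646 dB


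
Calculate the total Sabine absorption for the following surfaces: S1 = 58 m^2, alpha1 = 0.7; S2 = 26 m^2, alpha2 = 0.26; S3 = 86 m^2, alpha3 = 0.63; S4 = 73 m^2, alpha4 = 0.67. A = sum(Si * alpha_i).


58 * 0.7 = 40.6
26 * 0.26 = 6.76
86 * 0.63 = 54.18
73 * 0.67 = 48.91
A_total = 40.6 + 6.76 + 54.18 + 48.91 = 150.45 m^2


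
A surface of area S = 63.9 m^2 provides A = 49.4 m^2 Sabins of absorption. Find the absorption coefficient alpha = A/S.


Absorption coefficient = absorbed power / incident power
alpha = A / S = 49.4 / 63.9 = 0.77308


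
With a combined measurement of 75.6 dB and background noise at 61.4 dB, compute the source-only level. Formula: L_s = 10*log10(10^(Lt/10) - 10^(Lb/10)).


10^(75.6/10) = 3.63078e+07
10^(61.4/10) = 1.38038e+06
Difference = 3.63078e+07 - 1.38038e+06 = 3.49274e+07
L_source = 10*log10(3.49274e+07) = 75.432 dB


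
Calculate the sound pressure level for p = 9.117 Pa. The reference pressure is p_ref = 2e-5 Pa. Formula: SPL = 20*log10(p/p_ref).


p / p_ref = 9.117 / 2e-5 = 455850
SPL = 20 * log10(455850) = 113.18 dB


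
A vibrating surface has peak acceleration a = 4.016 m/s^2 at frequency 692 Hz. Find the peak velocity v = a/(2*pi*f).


omega = 2*pi*f = 2*pi*692 = 4347.96 rad/s
v = a / omega = 4.016 / 4347.96 = 0.00092365 m/s


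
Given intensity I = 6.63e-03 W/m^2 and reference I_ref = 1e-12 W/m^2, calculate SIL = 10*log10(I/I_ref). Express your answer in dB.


I / I_ref = 6.63e-03 / 1e-12 = 6.63e+09
SIL = 10 * log10(6.63e+09) = 98.215 dB


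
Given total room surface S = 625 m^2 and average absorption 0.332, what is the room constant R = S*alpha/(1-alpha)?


R = 625 * 0.332 / (1 - 0.332) = 310.63 m^2


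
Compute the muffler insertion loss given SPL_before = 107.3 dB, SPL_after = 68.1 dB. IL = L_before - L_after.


Insertion loss = SPL without muffler - SPL with muffler
IL = 107.3 - 68.1 = 39.2 dB


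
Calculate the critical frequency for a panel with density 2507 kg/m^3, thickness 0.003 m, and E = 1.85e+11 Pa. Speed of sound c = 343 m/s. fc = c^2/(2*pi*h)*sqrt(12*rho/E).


12*rho/E = 12*2507/1.85e+11 = 1.62616e-07
sqrt(12*rho/E) = sqrt(1.62616e-07) = 0.000403257
c^2/(2*pi*h) = 343^2/(2*pi*0.003) = 6.24147e+06
fc = 6.24147e+06 * 0.000403257 = 2516.9 Hz


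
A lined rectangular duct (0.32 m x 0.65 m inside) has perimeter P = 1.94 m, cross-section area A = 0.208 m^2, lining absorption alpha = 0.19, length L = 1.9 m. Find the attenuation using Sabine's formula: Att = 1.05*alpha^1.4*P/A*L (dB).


alpha^1.4 = 0.19^1.4 = 0.0977811
Attenuation rate = 1.05 * alpha^1.4 * P / A
= 1.05 * 0.0977811 * 1.94 / 0.208 = 0.957597 dB/m
Total Att = 0.957597 * 1.9 = 1.8194 dB


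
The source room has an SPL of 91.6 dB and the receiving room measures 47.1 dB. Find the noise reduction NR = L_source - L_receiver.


NR = L_source - L_receiver (difference between source and receiving room levels)
NR = 91.6 - 47.1 = 44.5 dB


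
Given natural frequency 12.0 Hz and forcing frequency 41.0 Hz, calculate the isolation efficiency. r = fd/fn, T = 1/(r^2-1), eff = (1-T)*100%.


r = 41.0 / 12.0 = 3.41667
r^2 - 1 = 3.41667^2 - 1 = 10.6736
T = 1/10.6736 = 0.0936891
Efficiency = (1 - 0.0936891)*100 = 90.631 %


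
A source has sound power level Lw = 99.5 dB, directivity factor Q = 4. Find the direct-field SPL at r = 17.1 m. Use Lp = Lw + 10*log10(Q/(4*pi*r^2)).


4*pi*r^2 = 4*pi*17.1^2 = 3674.53 m^2
Q / (4*pi*r^2) = 4 / 3674.53 = 0.00108857
Lp = 99.5 + 10*log10(0.00108857) = 69.869 dB


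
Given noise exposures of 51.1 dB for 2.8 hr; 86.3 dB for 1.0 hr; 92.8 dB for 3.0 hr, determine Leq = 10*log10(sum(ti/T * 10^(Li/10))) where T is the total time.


T_total = 2.8 + 1.0 + 3.0 = 6.8 hr
(2.8/6.8) * 10^(51.1/10) = 53045.6
(1.0/6.8) * 10^(86.3/10) = 6.27323e+07
(3.0/6.8) * 10^(92.8/10) = 8.40644e+08
Sum = 53045.6 + 6.27323e+07 + 8.40644e+08 = 9.03429e+08
Leq = 10*log10(9.03429e+08) = 89.559 dB


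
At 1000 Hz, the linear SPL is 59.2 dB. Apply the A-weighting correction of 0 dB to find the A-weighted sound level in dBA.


A-weighting table: 1000 Hz -> 0 dB correction
SPL_A = SPL + correction = 59.2 + (0) = 59.2 dBA


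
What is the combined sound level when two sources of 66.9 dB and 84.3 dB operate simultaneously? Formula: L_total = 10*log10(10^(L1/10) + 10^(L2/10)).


10^(66.9/10) = 4.89779e+06
10^(84.3/10) = 2.69153e+08
Sum = 4.89779e+06 + 2.69153e+08 = 2.74051e+08
L_total = 10*log10(2.74051e+08) = 84.378 dB


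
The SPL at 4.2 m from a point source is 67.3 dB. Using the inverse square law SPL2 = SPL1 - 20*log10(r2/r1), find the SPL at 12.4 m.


r2/r1 = 12.4/4.2 = 2.95238
Correction = 20*log10(2.95238) = 9.40345 dB
SPL2 = 67.3 - 9.40345 = 57.897 dB


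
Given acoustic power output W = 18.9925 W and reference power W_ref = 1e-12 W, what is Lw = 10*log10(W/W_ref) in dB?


W / W_ref = 18.9925 / 1e-12 = 1.89925e+13
Lw = 10 * log10(1.89925e+13) = 132.79 dB


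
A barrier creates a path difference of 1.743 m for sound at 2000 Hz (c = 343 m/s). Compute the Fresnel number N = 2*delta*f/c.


N = 2*delta*f/c = 2*delta/lambda, where lambda = c/f
lambda = 343 / 2000 = 0.1715 m
N = 2 * 1.743 / 0.1715 = 20.327


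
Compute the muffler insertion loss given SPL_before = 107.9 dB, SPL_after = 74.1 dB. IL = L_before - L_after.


Insertion loss = SPL without muffler - SPL with muffler
IL = 107.9 - 74.1 = 33.8 dB


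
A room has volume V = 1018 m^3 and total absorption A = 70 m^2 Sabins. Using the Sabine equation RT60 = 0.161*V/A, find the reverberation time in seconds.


RT60 = 0.161 * 1018 / 70 = 2.3414 s


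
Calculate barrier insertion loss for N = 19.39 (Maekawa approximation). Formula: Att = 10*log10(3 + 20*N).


3 + 20*N = 3 + 20*19.39 = 390.8
Att = 10*log10(390.8) = 25.92 dB


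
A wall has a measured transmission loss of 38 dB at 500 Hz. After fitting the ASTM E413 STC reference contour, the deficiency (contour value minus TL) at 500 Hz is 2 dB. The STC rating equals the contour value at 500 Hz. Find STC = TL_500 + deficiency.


By ASTM E413, STC = value of the fitted reference contour at 500 Hz.
Contour value at 500 Hz = TL_500 + deficiency = 38 + 2 = 40
STC = 40
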